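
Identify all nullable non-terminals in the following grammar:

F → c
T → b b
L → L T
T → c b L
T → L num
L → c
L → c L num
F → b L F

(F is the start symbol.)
A non-terminal is nullable if it can derive ε (the empty string): either it has an ε-production, or it has a production whose right-hand side consists entirely of nullable non-terminals.

There are no ε-productions, so no non-terminal can derive ε.
No non-terminals are nullable.

Answer: None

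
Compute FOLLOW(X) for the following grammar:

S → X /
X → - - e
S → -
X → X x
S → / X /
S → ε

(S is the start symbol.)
{ '/', 'x' }

In S → X /: X is followed by '/', add FIRST('/') \ {ε} = { '/' }
In X → X x: X is followed by x, add FIRST(x) \ {ε} = { 'x' }
In S → / X /: X is followed by '/', add FIRST('/') \ {ε} = { '/' }

Taking the union: FOLLOW(X) = { '/', 'x' }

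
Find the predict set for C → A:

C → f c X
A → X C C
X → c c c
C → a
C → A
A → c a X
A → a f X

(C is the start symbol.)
{ 'a', 'c' }

PREDICT(C → A) = (FIRST(RHS) \ {ε}) ∪ (FOLLOW(C) if ε ∈ FIRST(RHS), i.e. RHS ⇒* ε)
FIRST(A) = { 'a', 'c' }
FIRST(A) = { 'a', 'c' }
ε ∉ FIRST(A), so FOLLOW(C) is not added.
PREDICT(C → A) = { 'a', 'c' }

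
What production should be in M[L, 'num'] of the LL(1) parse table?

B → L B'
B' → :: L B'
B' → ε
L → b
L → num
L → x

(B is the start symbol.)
To find M[L, 'num'], we find productions for L where 'num' is in the predict set (PREDICT(N → α) = (FIRST(α) \ {ε}) ∪ (FOLLOW(N) if α ⇒* ε)).

L → b: PREDICT = { 'b' }
L → num: PREDICT = { 'num' }
  'num' is in predict set, so this production goes in M[L, 'num']
L → x: PREDICT = { 'x' }

M[L, 'num'] = L → num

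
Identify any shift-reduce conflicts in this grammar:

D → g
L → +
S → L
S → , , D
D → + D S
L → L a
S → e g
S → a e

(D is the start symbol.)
Yes — I7: [S → L .] vs [L → L . a]

A shift-reduce conflict occurs when an LR(0) state has both:
  - a complete (reduce) item [A → α .] (dot at the end), and
  - a shift item [B → β . c γ] (dot before a terminal).

Augment with D' → D and build the canonical LR(0) collection (I0 = CLOSURE({[D' → . D]}), then GOTO on every symbol after a dot until no new states appear). It has 16 states:
  I0: { [D → . + D S], [D → . g], [D' → . D] }  — shift
  I1: { [D → + . D S], [D → . + D S], [D → . g] }  — shift
  I2: { [D' → D .] }  — accept
  I3: { [D → g .] }  — reduce
  I4: { [D → + D . S], [L → . +], [L → . L a], [S → . , , D], [S → . L], [S → . a e], [S → . e g] }  — shift
  I5: { [L → + .] }  — reduce
  I6: { [S → , . , D] }  — shift
  I7: { [L → L . a], [S → L .] }  — shift, reduce
  I8: { [D → + D S .] }  — reduce
  I9: { [S → a . e] }  — shift
  I10: { [S → e . g] }  — shift
  I11: { [S → e g .] }  — reduce
  I12: { [S → a e .] }  — reduce
  I13: { [L → L a .] }  — reduce
  I14: { [D → . + D S], [D → . g], [S → , , . D] }  — shift
  I15: { [S → , , D .] }  — reduce

I7 contains reduce item [S → L .] and shift item [L → L . a] — shift-reduce conflict.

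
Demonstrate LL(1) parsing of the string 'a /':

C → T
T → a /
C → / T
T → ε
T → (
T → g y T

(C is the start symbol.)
LL(1) parsing maintains a stack (initially the start symbol over $) and the input. At each step: if the stack top is a terminal, match it against the current input token; if it is a non-terminal N, replace it with the RHS of M[N, lookahead] (the unique production whose predict set contains the lookahead).

Stack is shown with the top on the left.

Stack  Input  Action
--------------------
C $    a / $  output C → T
T $    a / $  output T → a /
a / $  a / $  match 'a'
/ $    / $    match '/'
$      $      accept

The string is accepted.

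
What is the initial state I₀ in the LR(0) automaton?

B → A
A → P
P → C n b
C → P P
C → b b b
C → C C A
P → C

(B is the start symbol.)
{ [A → . P], [B → . A], [B' → . B], [C → . C C A], [C → . P P], [C → . b b b], [P → . C n b], [P → . C] }

First, augment the grammar with B' → B
I₀ = CLOSURE({ [B' → . B] }):
  [B' → . B] has the dot before B: add [B → . A]
  [B → . A] has the dot before A: add [A → . P]
  [A → . P] has the dot before P: add [P → . C n b], [P → . C]
  [P → . C n b] has the dot before C: add [C → . P P], [C → . b b b], [C → . C C A]
No further items can be added.

I₀ = { [A → . P], [B → . A], [B' → . B], [C → . C C A], [C → . P P], [C → . b b b], [P → . C n b], [P → . C] }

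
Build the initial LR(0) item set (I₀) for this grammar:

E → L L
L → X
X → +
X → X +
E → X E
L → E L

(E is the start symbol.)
First, augment the grammar with E' → E
I₀ = CLOSURE({ [E' → . E] }):
  [E' → . E] has the dot before E: add [E → . L L], [E → . X E]
  [E → . L L] has the dot before L: add [L → . X], [L → . E L]
  [E → . X E] has the dot before X: add [X → . +], [X → . X +]
No further items can be added.

I₀ = { [E → . L L], [E → . X E], [E' → . E], [L → . E L], [L → . X], [X → . +], [X → . X +] }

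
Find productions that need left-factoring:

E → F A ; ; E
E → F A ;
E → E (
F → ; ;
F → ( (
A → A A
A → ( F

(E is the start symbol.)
Left-factoring is needed when two productions for the same non-terminal
share a common prefix on the right-hand side.

Productions for E:
  E → F A ; ; E
  E → F A ;
  E → E (
Productions for F:
  F → ; ;
  F → ( (
Productions for A:
  A → A A
  A → ( F

Found common prefix 'F A ;' in productions for E

Answer: Yes, E has productions with common prefix 'F A ;'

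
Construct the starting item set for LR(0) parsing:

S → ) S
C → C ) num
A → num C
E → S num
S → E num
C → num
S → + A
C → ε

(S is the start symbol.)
{ [E → . S num], [S → . ) S], [S → . + A], [S → . E num], [S' → . S] }

First, augment the grammar with S' → S
I₀ = CLOSURE({ [S' → . S] }):
  [S' → . S] has the dot before S: add [S → . ) S], [S → . E num], [S → . + A]
  [S → . E num] has the dot before E: add [E → . S num]
No further items can be added.

I₀ = { [E → . S num], [S → . ) S], [S → . + A], [S → . E num], [S' → . S] }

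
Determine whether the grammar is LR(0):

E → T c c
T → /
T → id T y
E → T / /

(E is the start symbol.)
A grammar is LR(0) if no state in the canonical LR(0) collection has:
  - both a shift item (dot before a terminal) and a complete item (shift-reduce conflict), or
  - two or more complete items (reduce-reduce conflict; the accept item [E' → E .] counts as a complete item here).

Augment with E' → E and build the canonical LR(0) collection (I0 = CLOSURE({[E' → . E]}), then GOTO on every symbol after a dot until no new states appear). It has 11 states:
  I0: { [E → . T / /], [E → . T c c], [E' → . E], [T → . /], [T → . id T y] }  — shift
  I1: { [T → / .] }  — reduce
  I2: { [E' → E .] }  — accept
  I3: { [E → T . / /], [E → T . c c] }  — shift
  I4: { [T → . /], [T → . id T y], [T → id . T y] }  — shift
  I5: { [T → id T . y] }  — shift
  I6: { [T → id T y .] }  — reduce
  I7: { [E → T / . /] }  — shift
  I8: { [E → T c . c] }  — shift
  I9: { [E → T c c .] }  — reduce
  I10: { [E → T / / .] }  — reduce

Every state is either a pure shift/goto state or contains exactly one complete item and nothing to shift — no conflicts. The grammar is LR(0).

Answer: Yes, the grammar is LR(0)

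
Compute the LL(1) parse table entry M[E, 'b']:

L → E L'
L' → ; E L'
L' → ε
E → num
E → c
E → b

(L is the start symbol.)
E → b

To find M[E, 'b'], we find productions for E where 'b' is in the predict set (PREDICT(N → α) = (FIRST(α) \ {ε}) ∪ (FOLLOW(N) if α ⇒* ε)).

E → num: PREDICT = { 'num' }
E → c: PREDICT = { 'c' }
E → b: PREDICT = { 'b' }
  'b' is in predict set, so this production goes in M[E, 'b']

M[E, 'b'] = E → b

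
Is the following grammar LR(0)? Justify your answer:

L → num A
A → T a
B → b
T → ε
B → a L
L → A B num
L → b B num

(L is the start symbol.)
A grammar is LR(0) if no state in the canonical LR(0) collection has:
  - both a shift item (dot before a terminal) and a complete item (shift-reduce conflict), or
  - two or more complete items (reduce-reduce conflict; the accept item [L' → L .] counts as a complete item here).

Augment with L' → L and build the canonical LR(0) collection (I0 = CLOSURE({[L' → . L]}), then GOTO on every symbol after a dot until no new states appear). It has 15 states:
  I0: { [A → . T a], [L → . A B num], [L → . b B num], [L → . num A], [L' → . L], [T → .] }  — shift, reduce
  I1: { [B → . a L], [B → . b], [L → A . B num] }  — shift
  I2: { [L' → L .] }  — accept
  I3: { [A → T . a] }  — shift
  I4: { [B → . a L], [B → . b], [L → b . B num] }  — shift
  I5: { [A → . T a], [L → num . A], [T → .] }  — reduce
  I6: { [L → num A .] }  — reduce
  I7: { [L → b B . num] }  — shift
  I8: { [A → . T a], [B → a . L], [L → . A B num], [L → . b B num], [L → . num A], [T → .] }  — shift, reduce
  I9: { [B → b .] }  — reduce
  I10: { [B → a L .] }  — reduce
  I11: { [L → b B num .] }  — reduce
  I12: { [A → T a .] }  — reduce
  I13: { [L → A B . num] }  — shift
  I14: { [L → A B num .] }  — reduce

Conflict in state I0:
  Shift-reduce conflict between [T → .] and [L → . b B num]
So the grammar is NOT LR(0).

Answer: No. Shift-reduce conflict between [T → .] and [L → . b B num]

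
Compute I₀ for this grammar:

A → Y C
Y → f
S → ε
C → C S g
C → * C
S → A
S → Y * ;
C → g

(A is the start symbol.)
First, augment the grammar with A' → A
I₀ = CLOSURE({ [A' → . A] }):
  [A' → . A] has the dot before A: add [A → . Y C]
  [A → . Y C] has the dot before Y: add [Y → . f]
No further items can be added.

I₀ = { [A → . Y C], [A' → . A], [Y → . f] }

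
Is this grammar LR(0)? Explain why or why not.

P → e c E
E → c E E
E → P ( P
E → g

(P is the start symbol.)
Augment with P' → P and build the canonical LR(0) collection (I0 = CLOSURE({[P' → . P]}), then GOTO on every symbol after a dot until no new states appear). It has 12 states:
  I0: { [P → . e c E], [P' → . P] }  — shift
  I1: { [P' → P .] }  — accept
  I2: { [P → e . c E] }  — shift
  I3: { [E → . P ( P], [E → . c E E], [E → . g], [P → . e c E], [P → e c . E] }  — shift
  I4: { [P → e c E .] }  — reduce
  I5: { [E → P . ( P] }  — shift
  I6: { [E → . P ( P], [E → . c E E], [E → . g], [E → c . E E], [P → . e c E] }  — shift
  I7: { [E → g .] }  — reduce
  I8: { [E → . P ( P], [E → . c E E], [E → . g], [E → c E . E], [P → . e c E] }  — shift
  I9: { [E → c E E .] }  — reduce
  I10: { [E → P ( . P], [P → . e c E] }  — shift
  I11: { [E → P ( P .] }  — reduce

Every state is either a pure shift/goto state or contains exactly one complete item and nothing to shift — no conflicts. The grammar is LR(0).

Answer: Yes, the grammar is LR(0)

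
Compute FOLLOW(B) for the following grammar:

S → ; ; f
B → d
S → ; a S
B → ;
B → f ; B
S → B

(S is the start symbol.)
{ $ }

In B → f ; B: B is at the end; this adds FOLLOW(B) to itself — nothing new
In S → B: B is at the end, add FOLLOW(S)

The FOLLOW sets referred to above (computed the same way, to a fixed point):
  FOLLOW(S) = { $ }

Taking the union: FOLLOW(B) = { $ }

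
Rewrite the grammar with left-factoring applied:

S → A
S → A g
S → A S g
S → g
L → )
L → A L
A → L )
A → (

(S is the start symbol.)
Left-factoring transforms A → αβ₁ | αβ₂ into A → αA' and A' → β₁ | β₂
(α is the longest common prefix among the alternatives). Repeat until
no nonterminal has two alternatives with a common prefix.

Round 1: S has alternatives sharing prefix 'A'. Introduce S': S → A S'
  Add: S' → ε
  Add: S' → g
  Add: S' → S g

No remaining common prefixes — done.

Resulting grammar:
S → A S'
S' → ε
S' → g
S' → S g
S → g
L → )
L → A L
A → L )
A → (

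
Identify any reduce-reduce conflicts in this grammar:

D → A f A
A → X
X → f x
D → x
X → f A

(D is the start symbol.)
A reduce-reduce conflict occurs when an LR(0) state has two complete items [A → α .] and [B → β .] — both call for a reduction, and with no lookahead the parser cannot choose between them.

Augment with D' → D and build the canonical LR(0) collection (I0 = CLOSURE({[D' → . D]}), then GOTO on every symbol after a dot until no new states appear). It has 10 states:
  I0: { [A → . X], [D → . A f A], [D → . x], [D' → . D], [X → . f A], [X → . f x] }  — shift
  I1: { [D → A . f A] }  — shift
  I2: { [D' → D .] }  — accept
  I3: { [A → X .] }  — reduce
  I4: { [A → . X], [X → . f A], [X → . f x], [X → f . A], [X → f . x] }  — shift
  I5: { [D → x .] }  — reduce
  I6: { [X → f A .] }  — reduce
  I7: { [X → f x .] }  — reduce
  I8: { [A → . X], [D → A f . A], [X → . f A], [X → . f x] }  — shift
  I9: { [D → A f A .] }  — reduce

No state contains more than one complete item.

Answer: No reduce-reduce conflicts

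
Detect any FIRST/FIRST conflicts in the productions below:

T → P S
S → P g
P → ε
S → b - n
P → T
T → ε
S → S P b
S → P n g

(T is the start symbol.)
A FIRST/FIRST conflict occurs when two productions N → α and N → β for the same non-terminal have FIRST(α) ∩ FIRST(β) ≠ ∅ (with ε ∈ FIRST of a nullable right-hand side, so two nullable alternatives also conflict).

FIRST sets of the non-terminals at (or reachable through a nullable prefix from) the front of some alternative:
  FIRST(P) = { 'b', 'g', 'n', ε }
  FIRST(S) = { 'b', 'g', 'n' }
  FIRST(T) = { 'b', 'g', 'n', ε }

Productions for T:
  T → P S: FIRST = { 'b', 'g', 'n' }
  T → ε: FIRST = { ε }
Productions for S:
  S → P g: FIRST = { 'b', 'g', 'n' }
  S → b - n: FIRST = { 'b' }
  S → S P b: FIRST = { 'b', 'g', 'n' }
  S → P n g: FIRST = { 'b', 'g', 'n' }
Productions for P:
  P → ε: FIRST = { ε }
  P → T: FIRST = { 'b', 'g', 'n', ε }

Conflict for S: S → P g and S → b - n
  Overlap: { 'b' }
Conflict for S: S → P g and S → S P b
  Overlap: { 'b', 'g', 'n' }
Conflict for S: S → P g and S → P n g
  Overlap: { 'b', 'g', 'n' }
Conflict for S: S → b - n and S → S P b
  Overlap: { 'b' }
Conflict for S: S → b - n and S → P n g
  Overlap: { 'b' }
Conflict for S: S → S P b and S → P n g
  Overlap: { 'b', 'g', 'n' }
Conflict for P: P → ε and P → T
  Overlap: { ε }

Answer: Yes. S → P g / S → b '-' n on { 'b' }; S → P g / S → S P b on { 'b', 'g', 'n' }; S → P g / S → P n g on { 'b', 'g', 'n' }; S → b '-' n / S → S P b on { 'b' }; S → b '-' n / S → P n g on { 'b' }; S → S P b / S → P n g on { 'b', 'g', 'n' }; P → ε / P → T on { ε }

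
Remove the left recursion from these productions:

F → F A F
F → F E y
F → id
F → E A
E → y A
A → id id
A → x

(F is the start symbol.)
F is directly left-recursive. The standard transformation for
  A → A α₁ | ... | A α_m | β₁ | ... | β_n
is
  A  → β₁ A' | ... | β_n A'
  A' → α₁ A' | ... | α_m A' | ε

F → id becomes F → id F'
F → E A becomes F → E A F'
F → F A F becomes F' → A F F'
F → F E y becomes F' → E y F'
Add F' → ε

Productions for other non-terminals are unchanged:
  E → y A
  A → id id
  A → x

Resulting grammar:
F → id F'
F → E A F'
F' → A F F'
F' → E y F'
F' → ε
E → y A
A → id id
A → x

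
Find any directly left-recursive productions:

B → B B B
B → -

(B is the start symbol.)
Direct left recursion occurs when N → N α for some non-terminal N (the right-hand side begins with the left-hand side itself).

B → B B B: LEFT RECURSIVE (starts with B)
B → -: starts with '-'

The grammar has direct left recursion on: B.

Answer: Yes, B is left-recursive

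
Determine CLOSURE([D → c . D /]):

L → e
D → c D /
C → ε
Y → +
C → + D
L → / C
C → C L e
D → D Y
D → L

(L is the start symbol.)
{ [D → . D Y], [D → . L], [D → . c D /], [D → c . D /], [L → . / C], [L → . e] }

To compute CLOSURE, for each item [A → α.Bβ] where B is a non-terminal, add [B → .γ] for all productions B → γ; repeat for the newly added items until nothing changes.

Start with: [D → c . D /]
  [D → c . D /] has the dot before D: add [D → . c D /], [D → . D Y], [D → . L]
  [D → . L] has the dot before L: add [L → . e], [L → . / C]
No further items can be added.

CLOSURE = { [D → . D Y], [D → . L], [D → . c D /], [D → c . D /], [L → . / C], [L → . e] }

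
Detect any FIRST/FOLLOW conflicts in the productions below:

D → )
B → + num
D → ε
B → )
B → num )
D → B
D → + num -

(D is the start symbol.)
No FIRST/FOLLOW conflicts.

A FIRST/FOLLOW conflict occurs when a non-terminal N has a nullable alternative N → β (β ⇒* ε) and another alternative N → α with FIRST(α) ∩ FOLLOW(N) ≠ ∅: on such a lookahead the parser cannot decide between expanding α and letting N vanish via β.

Nullable non-terminals: D.
FIRST sets used below: FIRST(B) = { ')', '+', 'num' }

D: nullable alternative(s) D → ε; FOLLOW(D) = { $ }
  D → ): FIRST \ {ε} = { ')' } — disjoint from FOLLOW(D)
  D → ε: FIRST \ {ε} = { } — this is the only nullable alternative, skip
  D → B: FIRST \ {ε} = { ')', '+', 'num' } — disjoint from FOLLOW(D)
  D → + num -: FIRST \ {ε} = { '+' } — disjoint from FOLLOW(D)

B has no nullable alternative, so no FIRST/FOLLOW check is needed there.

No FIRST/FOLLOW conflicts found.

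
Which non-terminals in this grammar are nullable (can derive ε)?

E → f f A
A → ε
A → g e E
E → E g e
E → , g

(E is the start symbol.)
A non-terminal is nullable if it can derive ε (the empty string): either it has an ε-production, or it has a production whose right-hand side consists entirely of nullable non-terminals.

ε-productions: A → ε
So A is immediately nullable.
No further non-terminal can be added: every production for the remaining non-terminals contains a terminal or a non-nullable non-terminal.
Nullable = { 'A' }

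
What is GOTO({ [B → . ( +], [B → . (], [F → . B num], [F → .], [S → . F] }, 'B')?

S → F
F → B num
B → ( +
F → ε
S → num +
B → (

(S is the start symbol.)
{ [F → B . num] }

GOTO(I, 'B') = CLOSURE({ [A → αX.β] : [A → α.Xβ] ∈ I, X = 'B' })

Items with dot before 'B', with the dot advanced:
  [F → . B num] → [F → B . num]
Closure adds nothing (no advanced item has the dot before a non-terminal).

GOTO = { [F → B . num] }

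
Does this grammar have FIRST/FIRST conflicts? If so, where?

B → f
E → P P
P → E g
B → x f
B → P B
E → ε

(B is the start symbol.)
No FIRST/FIRST conflicts.

A FIRST/FIRST conflict occurs when two productions N → α and N → β for the same non-terminal have FIRST(α) ∩ FIRST(β) ≠ ∅ (with ε ∈ FIRST of a nullable right-hand side, so two nullable alternatives also conflict).

FIRST sets of the non-terminals at (or reachable through a nullable prefix from) the front of some alternative:
  FIRST(P) = { 'g' }

Productions for B:
  B → f: FIRST = { 'f' }
  B → x f: FIRST = { 'x' }
  B → P B: FIRST = { 'g' }
Productions for E:
  E → P P: FIRST = { 'g' }
  E → ε: FIRST = { ε }
P has only one production, so no FIRST/FIRST conflict is possible there.

All alternatives of each non-terminal have pairwise disjoint FIRST sets.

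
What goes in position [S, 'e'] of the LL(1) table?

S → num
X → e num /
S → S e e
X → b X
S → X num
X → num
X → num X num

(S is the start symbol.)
To find M[S, 'e'], we find productions for S where 'e' is in the predict set (PREDICT(N → α) = (FIRST(α) \ {ε}) ∪ (FOLLOW(N) if α ⇒* ε)).

Relevant sets:
  FIRST(S) = { 'b', 'e', 'num' }
  FIRST(X) = { 'b', 'e', 'num' }

S → num: PREDICT = { 'num' }
S → S e e: PREDICT = { 'b', 'e', 'num' }
  'e' is in predict set, so this production goes in M[S, 'e']
S → X num: PREDICT = { 'b', 'e', 'num' }
  'e' is in predict set, so this production goes in M[S, 'e']

M[S, 'e'] = S → S e e, S → X num  (a multiply-defined cell — the grammar is not LL(1))

Answer: S → S e e, S → X num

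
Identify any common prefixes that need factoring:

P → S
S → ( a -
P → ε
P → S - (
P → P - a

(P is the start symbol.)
Yes, P has productions with common prefix 'S'

Left-factoring is needed when two productions for the same non-terminal
share a common prefix on the right-hand side.

Productions for P:
  P → S
  P → ε
  P → S - (
  P → P - a

Found common prefix 'S' in productions for P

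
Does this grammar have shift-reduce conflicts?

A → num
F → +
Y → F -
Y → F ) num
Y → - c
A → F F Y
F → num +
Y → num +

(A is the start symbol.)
A shift-reduce conflict occurs when an LR(0) state has both:
  - a complete (reduce) item [A → α .] (dot at the end), and
  - a shift item [B → β . c γ] (dot before a terminal).

Augment with A' → A and build the canonical LR(0) collection (I0 = CLOSURE({[A' → . A]}), then GOTO on every symbol after a dot until no new states appear). It has 17 states:
  I0: { [A → . F F Y], [A → . num], [A' → . A], [F → . +], [F → . num +] }  — shift
  I1: { [F → + .] }  — reduce
  I2: { [A' → A .] }  — accept
  I3: { [A → F . F Y], [F → . +], [F → . num +] }  — shift
  I4: { [A → num .], [F → num . +] }  — shift, reduce
  I5: { [F → num + .] }  — reduce
  I6: { [A → F F . Y], [F → . +], [F → . num +], [Y → . - c], [Y → . F ) num], [Y → . F -], [Y → . num +] }  — shift
  I7: { [F → num . +] }  — shift
  I8: { [Y → - . c] }  — shift
  I9: { [Y → F . ) num], [Y → F . -] }  — shift
  I10: { [A → F F Y .] }  — reduce
  I11: { [F → num . +], [Y → num . +] }  — shift
  I12: { [F → num + .], [Y → num + .] }  — 2 reduces
  I13: { [Y → F ) . num] }  — shift
  I14: { [Y → F - .] }  — reduce
  I15: { [Y → F ) num .] }  — reduce
  I16: { [Y → - c .] }  — reduce

I4 contains reduce item [A → num .] and shift item [F → num . +] — shift-reduce conflict.

Answer: Yes — I4: [A → num .] vs [F → num . +]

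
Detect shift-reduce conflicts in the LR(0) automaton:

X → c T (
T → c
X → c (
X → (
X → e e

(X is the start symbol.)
No shift-reduce conflicts

Augment with X' → X and build the canonical LR(0) collection (I0 = CLOSURE({[X' → . X]}), then GOTO on every symbol after a dot until no new states appear). It has 10 states:
  I0: { [X → . (], [X → . c (], [X → . c T (], [X → . e e], [X' → . X] }  — shift
  I1: { [X → ( .] }  — reduce
  I2: { [X' → X .] }  — accept
  I3: { [T → . c], [X → c . (], [X → c . T (] }  — shift
  I4: { [X → e . e] }  — shift
  I5: { [X → e e .] }  — reduce
  I6: { [X → c ( .] }  — reduce
  I7: { [X → c T . (] }  — shift
  I8: { [T → c .] }  — reduce
  I9: { [X → c T ( .] }  — reduce

No state contains both a complete item and a shift item.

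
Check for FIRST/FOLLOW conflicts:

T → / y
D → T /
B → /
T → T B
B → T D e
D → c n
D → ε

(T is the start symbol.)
No FIRST/FOLLOW conflicts.

A FIRST/FOLLOW conflict occurs when a non-terminal N has a nullable alternative N → β (β ⇒* ε) and another alternative N → α with FIRST(α) ∩ FOLLOW(N) ≠ ∅: on such a lookahead the parser cannot decide between expanding α and letting N vanish via β.

Nullable non-terminals: D.
FIRST sets used below: FIRST(T) = { '/' }

D: nullable alternative(s) D → ε; FOLLOW(D) = { 'e' }
  D → T /: FIRST \ {ε} = { '/' } — disjoint from FOLLOW(D)
  D → c n: FIRST \ {ε} = { 'c' } — disjoint from FOLLOW(D)
  D → ε: FIRST \ {ε} = { } — this is the only nullable alternative, skip

B, T have no nullable alternative, so no FIRST/FOLLOW check is needed there.

No FIRST/FOLLOW conflicts found.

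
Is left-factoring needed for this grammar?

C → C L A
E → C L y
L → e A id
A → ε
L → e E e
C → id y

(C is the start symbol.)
Left-factoring is needed when two productions for the same non-terminal
share a common prefix on the right-hand side.

Productions for C:
  C → C L A
  C → id y
Productions for L:
  L → e A id
  L → e E e

Found common prefix 'e' in productions for L

Answer: Yes, L has productions with common prefix 'e'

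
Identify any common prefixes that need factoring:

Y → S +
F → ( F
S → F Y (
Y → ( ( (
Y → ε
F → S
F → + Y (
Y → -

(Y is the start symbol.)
No, left-factoring is not needed

Left-factoring is needed when two productions for the same non-terminal
share a common prefix on the right-hand side.

Productions for Y:
  Y → S +
  Y → ( ( (
  Y → ε
  Y → -
Productions for F:
  F → ( F
  F → S
  F → + Y (

No common prefixes found.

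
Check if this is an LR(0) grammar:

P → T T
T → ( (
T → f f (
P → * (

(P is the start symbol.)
Yes, the grammar is LR(0)

A grammar is LR(0) if no state in the canonical LR(0) collection has:
  - both a shift item (dot before a terminal) and a complete item (shift-reduce conflict), or
  - two or more complete items (reduce-reduce conflict; the accept item [P' → P .] counts as a complete item here).

Augment with P' → P and build the canonical LR(0) collection (I0 = CLOSURE({[P' → . P]}), then GOTO on every symbol after a dot until no new states appear). It has 11 states:
  I0: { [P → . * (], [P → . T T], [P' → . P], [T → . ( (], [T → . f f (] }  — shift
  I1: { [T → ( . (] }  — shift
  I2: { [P → * . (] }  — shift
  I3: { [P' → P .] }  — accept
  I4: { [P → T . T], [T → . ( (], [T → . f f (] }  — shift
  I5: { [T → f . f (] }  — shift
  I6: { [T → f f . (] }  — shift
  I7: { [T → f f ( .] }  — reduce
  I8: { [P → T T .] }  — reduce
  I9: { [P → * ( .] }  — reduce
  I10: { [T → ( ( .] }  — reduce

Every state is either a pure shift/goto state or contains exactly one complete item and nothing to shift — no conflicts. The grammar is LR(0).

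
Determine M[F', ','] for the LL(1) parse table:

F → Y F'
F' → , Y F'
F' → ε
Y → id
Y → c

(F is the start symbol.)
To find M[F', ','], we find productions for F' where ',' is in the predict set (PREDICT(N → α) = (FIRST(α) \ {ε}) ∪ (FOLLOW(N) if α ⇒* ε)).

Relevant sets:
  FOLLOW(F') = { $ }

F' → , Y F': PREDICT = { ',' }
  ',' is in predict set, so this production goes in M[F', ',']
F' → ε: PREDICT = { $ }

M[F', ','] = F' → , Y F'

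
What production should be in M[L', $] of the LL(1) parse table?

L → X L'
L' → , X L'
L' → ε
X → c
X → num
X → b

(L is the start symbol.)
To find M[L', $], we find productions for L' where $ is in the predict set (PREDICT(N → α) = (FIRST(α) \ {ε}) ∪ (FOLLOW(N) if α ⇒* ε)).

Relevant sets:
  FOLLOW(L') = { $ }

L' → , X L': PREDICT = { ',' }
L' → ε: PREDICT = { $ }
  $ is in predict set, so this production goes in M[L', $]

M[L', $] = L' → ε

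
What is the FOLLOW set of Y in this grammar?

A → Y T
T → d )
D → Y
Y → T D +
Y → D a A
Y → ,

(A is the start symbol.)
{ '+', 'a', 'd' }

To compute FOLLOW(Y), find every occurrence of Y on a right-hand side N → α Y β: add FIRST(β) \ {ε}, and if β is empty or nullable also add FOLLOW(N). Iterate to a fixed point.

In A → Y T: Y is followed by T, add FIRST(T) \ {ε} = { 'd' }
In D → Y: Y is at the end, add FOLLOW(D)

The FOLLOW sets referred to above (computed the same way, to a fixed point):
  FOLLOW(D) = { '+', 'a' }

Taking the union: FOLLOW(Y) = { '+', 'a', 'd' }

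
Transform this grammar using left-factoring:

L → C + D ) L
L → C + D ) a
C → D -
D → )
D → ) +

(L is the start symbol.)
L → C + D ) L'
L' → L
L' → a
C → D -
D → ) D'
D' → ε
D' → +

Left-factoring transforms A → αβ₁ | αβ₂ into A → αA' and A' → β₁ | β₂
(α is the longest common prefix among the alternatives). Repeat until
no nonterminal has two alternatives with a common prefix.

Round 1: L has alternatives sharing prefix 'C + D )'. Introduce L': L → C + D ) L'
  Add: L' → L
  Add: L' → a

Round 2: D has alternatives sharing prefix ')'. Introduce D': D → ) D'
  Add: D' → ε
  Add: D' → +

No remaining common prefixes — done.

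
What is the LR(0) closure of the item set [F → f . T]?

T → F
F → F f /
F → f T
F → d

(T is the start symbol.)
To compute CLOSURE, for each item [A → α.Bβ] where B is a non-terminal, add [B → .γ] for all productions B → γ; repeat for the newly added items until nothing changes.

Start with: [F → f . T]
  [F → f . T] has the dot before T: add [T → . F]
  [T → . F] has the dot before F: add [F → . F f /], [F → . f T], [F → . d]
No further items can be added.

CLOSURE = { [F → . F f /], [F → . d], [F → . f T], [F → f . T], [T → . F] }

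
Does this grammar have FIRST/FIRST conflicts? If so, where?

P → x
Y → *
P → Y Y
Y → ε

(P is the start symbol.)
A FIRST/FIRST conflict occurs when two productions N → α and N → β for the same non-terminal have FIRST(α) ∩ FIRST(β) ≠ ∅ (with ε ∈ FIRST of a nullable right-hand side, so two nullable alternatives also conflict).

FIRST sets of the non-terminals at (or reachable through a nullable prefix from) the front of some alternative:
  FIRST(Y) = { '*', ε }

Productions for P:
  P → x: FIRST = { 'x' }
  P → Y Y: FIRST = { '*', ε }
Productions for Y:
  Y → *: FIRST = { '*' }
  Y → ε: FIRST = { ε }

All alternatives of each non-terminal have pairwise disjoint FIRST sets.

Answer: No FIRST/FIRST conflicts.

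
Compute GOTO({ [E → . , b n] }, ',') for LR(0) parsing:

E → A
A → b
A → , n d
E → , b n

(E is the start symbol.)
GOTO(I, ',') = CLOSURE({ [A → αX.β] : [A → α.Xβ] ∈ I, X = ',' })

Items with dot before ',', with the dot advanced:
  [E → . , b n] → [E → , . b n]
Closure adds nothing (no advanced item has the dot before a non-terminal).

GOTO = { [E → , . b n] }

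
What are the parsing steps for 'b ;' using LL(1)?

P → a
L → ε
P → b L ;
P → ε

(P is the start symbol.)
Stack is shown with the top on the left.

Stack    Input  Action
----------------------
P $      b ; $  output P → b L ;
b L ; $  b ; $  match 'b'
L ; $    ; $    output L → ε
; $      ; $    match ';'
$        $      accept

The string is accepted.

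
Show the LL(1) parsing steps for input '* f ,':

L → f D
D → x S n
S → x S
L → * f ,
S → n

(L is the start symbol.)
LL(1) parsing maintains a stack (initially the start symbol over $) and the input. At each step: if the stack top is a terminal, match it against the current input token; if it is a non-terminal N, replace it with the RHS of M[N, lookahead] (the unique production whose predict set contains the lookahead).

Stack is shown with the top on the left.

Stack    Input    Action
------------------------
L $      * f , $  output L → * f ,
* f , $  * f , $  match '*'
f , $    f , $    match 'f'
, $      , $      match ','
$        $        accept

The string is accepted.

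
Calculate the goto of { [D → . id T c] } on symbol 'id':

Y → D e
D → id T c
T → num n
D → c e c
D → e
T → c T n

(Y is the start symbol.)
{ [D → id . T c], [T → . c T n], [T → . num n] }

GOTO(I, 'id') = CLOSURE({ [A → αX.β] : [A → α.Xβ] ∈ I, X = 'id' })

Items with dot before 'id', with the dot advanced:
  [D → . id T c] → [D → id . T c]
Closure of the advanced items:
  [D → id . T c] has the dot before T: add [T → . num n], [T → . c T n]

GOTO = { [D → id . T c], [T → . c T n], [T → . num n] }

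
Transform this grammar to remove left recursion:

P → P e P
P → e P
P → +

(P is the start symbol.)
P is directly left-recursive. The standard transformation for
  A → A α₁ | ... | A α_m | β₁ | ... | β_n
is
  A  → β₁ A' | ... | β_n A'
  A' → α₁ A' | ... | α_m A' | ε

P → e P becomes P → e P P'
P → + becomes P → + P'
P → P e P becomes P' → e P P'
Add P' → ε

Resulting grammar:
P → e P P'
P → + P'
P' → e P P'
P' → ε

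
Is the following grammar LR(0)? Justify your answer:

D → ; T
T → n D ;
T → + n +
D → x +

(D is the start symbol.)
Yes, the grammar is LR(0)

Augment with D' → D and build the canonical LR(0) collection (I0 = CLOSURE({[D' → . D]}), then GOTO on every symbol after a dot until no new states appear). It has 12 states:
  I0: { [D → . ; T], [D → . x +], [D' → . D] }  — shift
  I1: { [D → ; . T], [T → . + n +], [T → . n D ;] }  — shift
  I2: { [D' → D .] }  — accept
  I3: { [D → x . +] }  — shift
  I4: { [D → x + .] }  — reduce
  I5: { [T → + . n +] }  — shift
  I6: { [D → ; T .] }  — reduce
  I7: { [D → . ; T], [D → . x +], [T → n . D ;] }  — shift
  I8: { [T → n D . ;] }  — shift
  I9: { [T → n D ; .] }  — reduce
  I10: { [T → + n . +] }  — shift
  I11: { [T → + n + .] }  — reduce

Every state is either a pure shift/goto state or contains exactly one complete item and nothing to shift — no conflicts. The grammar is LR(0).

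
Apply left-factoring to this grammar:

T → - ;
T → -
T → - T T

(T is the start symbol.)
Left-factoring transforms A → αβ₁ | αβ₂ into A → αA' and A' → β₁ | β₂
(α is the longest common prefix among the alternatives). Repeat until
no nonterminal has two alternatives with a common prefix.

Round 1: T has alternatives sharing prefix '-'. Introduce T': T → - T'
  Add: T' → ;
  Add: T' → ε
  Add: T' → T T

No remaining common prefixes — done.

Resulting grammar:
T → - T'
T' → ;
T' → ε
T' → T T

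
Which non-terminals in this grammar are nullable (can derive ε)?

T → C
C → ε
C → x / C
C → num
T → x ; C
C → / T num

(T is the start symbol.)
{ 'C', 'T' }

A non-terminal is nullable if it can derive ε (the empty string): either it has an ε-production, or it has a production whose right-hand side consists entirely of nullable non-terminals.

ε-productions: C → ε
So C is immediately nullable.
T → C: every symbol on the right is nullable, so T is nullable too.
Every non-terminal is now nullable.
Nullable = { 'C', 'T' }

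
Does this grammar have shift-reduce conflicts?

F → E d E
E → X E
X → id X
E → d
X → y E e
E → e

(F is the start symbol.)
No shift-reduce conflicts

A shift-reduce conflict occurs when an LR(0) state has both:
  - a complete (reduce) item [A → α .] (dot at the end), and
  - a shift item [B → β . c γ] (dot before a terminal).

Augment with F' → F and build the canonical LR(0) collection (I0 = CLOSURE({[F' → . F]}), then GOTO on every symbol after a dot until no new states appear). It has 14 states:
  I0: { [E → . X E], [E → . d], [E → . e], [F → . E d E], [F' → . F], [X → . id X], [X → . y E e] }  — shift
  I1: { [F → E . d E] }  — shift
  I2: { [F' → F .] }  — accept
  I3: { [E → . X E], [E → . d], [E → . e], [E → X . E], [X → . id X], [X → . y E e] }  — shift
  I4: { [E → d .] }  — reduce
  I5: { [E → e .] }  — reduce
  I6: { [X → . id X], [X → . y E e], [X → id . X] }  — shift
  I7: { [E → . X E], [E → . d], [E → . e], [X → . id X], [X → . y E e], [X → y . E e] }  — shift
  I8: { [X → y E . e] }  — shift
  I9: { [X → y E e .] }  — reduce
  I10: { [X → id X .] }  — reduce
  I11: { [E → X E .] }  — reduce
  I12: { [E → . X E], [E → . d], [E → . e], [F → E d . E], [X → . id X], [X → . y E e] }  — shift
  I13: { [F → E d E .] }  — reduce

No state contains both a complete item and a shift item.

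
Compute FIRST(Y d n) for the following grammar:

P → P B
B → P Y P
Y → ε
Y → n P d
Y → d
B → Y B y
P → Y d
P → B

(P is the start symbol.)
{ 'd', 'n' }

FIRST sets of the non-terminals involved (from the grammar, by fixed-point iteration):
  FIRST(Y) = { 'd', 'n', ε }

To compute FIRST(Y d n), process the symbols left to right:
Symbol Y is a non-terminal. Add FIRST(Y) \ {ε} = { 'd', 'n' }
Y is nullable (ε ∈ FIRST(Y)), continue to the next symbol.
Symbol d is a terminal. Add 'd' and stop.
FIRST(Y d n) = { 'd', 'n' }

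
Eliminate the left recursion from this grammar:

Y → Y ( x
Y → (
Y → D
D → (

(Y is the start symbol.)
Y → ( Y'
Y → D Y'
Y' → ( x Y'
Y' → ε
D → (

Y is directly left-recursive. The standard transformation for
  A → A α₁ | ... | A α_m | β₁ | ... | β_n
is
  A  → β₁ A' | ... | β_n A'
  A' → α₁ A' | ... | α_m A' | ε

Y → ( becomes Y → ( Y'
Y → D becomes Y → D Y'
Y → Y ( x becomes Y' → ( x Y'
Add Y' → ε

Productions for other non-terminals are unchanged:
  D → (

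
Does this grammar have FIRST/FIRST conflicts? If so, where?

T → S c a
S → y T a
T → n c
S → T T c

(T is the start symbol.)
A FIRST/FIRST conflict occurs when two productions N → α and N → β for the same non-terminal have FIRST(α) ∩ FIRST(β) ≠ ∅ (with ε ∈ FIRST of a nullable right-hand side, so two nullable alternatives also conflict).

FIRST sets of the non-terminals at (or reachable through a nullable prefix from) the front of some alternative:
  FIRST(S) = { 'n', 'y' }
  FIRST(T) = { 'n', 'y' }

Productions for T:
  T → S c a: FIRST = { 'n', 'y' }
  T → n c: FIRST = { 'n' }
Productions for S:
  S → y T a: FIRST = { 'y' }
  S → T T c: FIRST = { 'n', 'y' }

Conflict for T: T → S c a and T → n c
  Overlap: { 'n' }
Conflict for S: S → y T a and S → T T c
  Overlap: { 'y' }

Answer: Yes. T → S c a / T → n c on { 'n' }; S → y T a / S → T T c on { 'y' }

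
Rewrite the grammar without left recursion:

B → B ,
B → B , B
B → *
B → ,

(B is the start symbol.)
B → * B'
B → , B'
B' → , B'
B' → , B B'
B' → ε

B is directly left-recursive. The standard transformation for
  A → A α₁ | ... | A α_m | β₁ | ... | β_n
is
  A  → β₁ A' | ... | β_n A'
  A' → α₁ A' | ... | α_m A' | ε

B → * becomes B → * B'
B → , becomes B → , B'
B → B , becomes B' → , B'
B → B , B becomes B' → , B B'
Add B' → ε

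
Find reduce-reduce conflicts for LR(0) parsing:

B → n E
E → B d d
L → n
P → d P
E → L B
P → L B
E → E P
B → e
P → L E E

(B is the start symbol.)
A reduce-reduce conflict occurs when an LR(0) state has two complete items [A → α .] and [B → β .] — both call for a reduction, and with no lookahead the parser cannot choose between them.

Augment with B' → B and build the canonical LR(0) collection (I0 = CLOSURE({[B' → . B]}), then GOTO on every symbol after a dot until no new states appear). It has 21 states:
  I0: { [B → . e], [B → . n E], [B' → . B] }  — shift
  I1: { [B' → B .] }  — accept
  I2: { [B → e .] }  — reduce
  I3: { [B → . e], [B → . n E], [B → n . E], [E → . B d d], [E → . E P], [E → . L B], [L → . n] }  — shift
  I4: { [E → B . d d] }  — shift
  I5: { [B → n E .], [E → E . P], [L → . n], [P → . L B], [P → . L E E], [P → . d P] }  — shift, reduce
  I6: { [B → . e], [B → . n E], [E → L . B] }  — shift
  I7: { [B → . e], [B → . n E], [B → n . E], [E → . B d d], [E → . E P], [E → . L B], [L → . n], [L → n .] }  — shift, reduce
  I8: { [E → L B .] }  — reduce
  I9: { [B → . e], [B → . n E], [E → . B d d], [E → . E P], [E → . L B], [L → . n], [P → L . B], [P → L . E E] }  — shift
  I10: { [E → E P .] }  — reduce
  I11: { [L → . n], [P → . L B], [P → . L E E], [P → . d P], [P → d . P] }  — shift
  I12: { [L → n .] }  — reduce
  I13: { [P → d P .] }  — reduce
  I14: { [E → B . d d], [P → L B .] }  — shift, reduce
  I15: { [B → . e], [B → . n E], [E → . B d d], [E → . E P], [E → . L B], [E → E . P], [L → . n], [P → . L B], [P → . L E E], [P → . d P], [P → L E . E] }  — shift
  I16: { [E → E . P], [L → . n], [P → . L B], [P → . L E E], [P → . d P], [P → L E E .] }  — shift, reduce
  I17: { [B → . e], [B → . n E], [E → . B d d], [E → . E P], [E → . L B], [E → L . B], [L → . n], [P → L . B], [P → L . E E] }  — shift
  I18: { [E → B . d d], [E → L B .], [P → L B .] }  — shift, 2 reduces
  I19: { [E → B d . d] }  — shift
  I20: { [E → B d d .] }  — reduce

I18 contains complete items [E → L B .], [P → L B .] — reduce-reduce conflict.

Answer: Yes — I18: [E → L B .] vs [P → L B .]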